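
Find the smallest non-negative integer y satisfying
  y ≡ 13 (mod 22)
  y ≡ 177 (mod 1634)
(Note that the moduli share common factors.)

3445

Combine the congruences pairwise.
gcd(22, 1634) = 2 and 2 | (177 − 13), so the pair is consistent; merging gives y ≡ 3445 (mod 17974), where 17974 = lcm(22, 1634).
The solution is unique modulo lcm(22, 1634) = 17974.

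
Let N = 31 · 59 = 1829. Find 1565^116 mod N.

1535

Mod 31: 1565 ≡ 15; by Fermat, exponent reduces to 116 mod 30 = 26; 15^26 ≡ 16 (mod 31).
Mod 59: 1565 ≡ 31; since 58 | 116, by Fermat 31^116 ≡ 1 (mod 59).
Combine by CRT: x ≡ 16 (mod 31), x ≡ 1 (mod 59) ⇒ x ≡ 1535 (mod 1829).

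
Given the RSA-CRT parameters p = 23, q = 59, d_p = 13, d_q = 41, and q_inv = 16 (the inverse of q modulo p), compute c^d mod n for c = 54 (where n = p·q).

m₁ = c^(d_p) mod p: c ≡ 8 (mod 23), and 8^13 mod 23 = 18.
m₂ = c^(d_q) mod q: c ≡ 54 (mod 59), and 54^41 mod 59 = 18.
h = q_inv·(m₁ − m₂) mod p = 16·(18 − 18) mod 23 = 0.
m = m₂ + h·q = 18 + 0·59 = 18.

18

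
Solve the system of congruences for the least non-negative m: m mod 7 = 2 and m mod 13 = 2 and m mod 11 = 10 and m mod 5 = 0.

From m ≡ 2 (mod 7) write m = 2 + 7t. Substituting into m ≡ 2 (mod 13) gives 7t ≡ 0 (mod 13), and since 7⁻¹ ≡ 2 (mod 13), t ≡ 0. Hence m ≡ 2 + 7·0 = 2 (mod 91).
From m ≡ 2 (mod 91) write m = 2 + 91t. Substituting into m ≡ 10 (mod 11) gives 91t ≡ 8 (mod 11), and since 3⁻¹ ≡ 4 (mod 11), t ≡ 10. Hence m ≡ 2 + 91·10 = 912 (mod 1001).
From m ≡ 912 (mod 1001) write m = 912 + 1001t. Substituting into m ≡ 0 (mod 5) gives 1001t ≡ 3 (mod 5), and since 1⁻¹ ≡ 1 (mod 5), t ≡ 3. Hence m ≡ 912 + 1001·3 = 3915 (mod 5005).

3915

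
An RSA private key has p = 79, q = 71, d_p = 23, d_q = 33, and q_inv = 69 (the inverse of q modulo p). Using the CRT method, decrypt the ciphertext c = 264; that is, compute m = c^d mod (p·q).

m₁ = c^(d_p) mod p: c ≡ 27 (mod 79), and 27^23 mod 79 = 33.
m₂ = c^(d_q) mod q: c ≡ 51 (mod 71), and 51^33 mod 71 = 41.
h = q_inv·(m₁ − m₂) mod p = 69·(33 − 41) mod 79 = 1.
m = m₂ + h·q = 41 + 1·71 = 112.

112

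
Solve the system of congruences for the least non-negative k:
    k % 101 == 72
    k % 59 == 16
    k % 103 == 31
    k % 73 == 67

The moduli are pairwise coprime; N = 101·59·103·73 = 44805721.
N/101 = 443621; 443621 ≡ 29 (mod 101); 29·7 ≡ 1, so inverse 7.
N/59 = 759419; 759419 ≡ 30 (mod 59); 30·2 ≡ 1, so inverse 2.
N/103 = 435007; 435007 ≡ 38 (mod 103); 38·19 ≡ 1, so inverse 19.
N/73 = 613777; 613777 ≡ 66 (mod 73); 66·52 ≡ 1, so inverse 52.
k ≡ 72·443621·7 + 16·759419·2 + 31·435007·19 + 67·613777·52 = 2642504583.
2642504583 mod 44805721 = 43772765.

43772765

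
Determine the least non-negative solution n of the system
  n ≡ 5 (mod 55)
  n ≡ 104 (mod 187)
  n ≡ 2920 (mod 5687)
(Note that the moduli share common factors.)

gcd(55, 187) = 11 and 11 | (104 − 5), so the pair is consistent; merging gives n ≡ 665 (mod 935), where 935 = lcm(55, 187).
gcd(935, 5687) = 11 and 11 | (2920 − 665), so the pair is consistent; merging gives n ≡ 457880 (mod 483395), where 483395 = lcm(935, 5687).
The solution is unique modulo lcm(55, 187, 5687) = 483395.

457880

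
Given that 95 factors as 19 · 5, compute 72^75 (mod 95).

Mod 19: 72 ≡ 15; by Fermat, exponent reduces to 75 mod 18 = 3; 15^3 ≡ 12 (mod 19).
Mod 5: 72 ≡ 2; by Fermat, exponent reduces to 75 mod 4 = 3; 2^3 ≡ 3 (mod 5).
Combine by CRT: x ≡ 12 (mod 19), x ≡ 3 (mod 5) ⇒ x ≡ 88 (mod 95).

88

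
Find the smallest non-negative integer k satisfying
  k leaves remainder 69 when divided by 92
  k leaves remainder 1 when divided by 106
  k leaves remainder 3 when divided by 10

Combine the congruences pairwise.
gcd(92, 106) = 2 and 2 | (1 − 69), so the pair is consistent; merging gives k ≡ 1909 (mod 4876), where 4876 = lcm(92, 106).
gcd(4876, 10) = 2 and 2 | (3 − 1909), so the pair is consistent; merging gives k ≡ 21413 (mod 24380), where 24380 = lcm(4876, 10).
The solution is unique modulo lcm(92, 106, 10) = 24380.

21413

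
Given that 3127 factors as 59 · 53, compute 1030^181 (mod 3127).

182

Mod 59: 1030 ≡ 27; by Fermat, exponent reduces to 181 mod 58 = 7; 27^7 ≡ 5 (mod 59).
Mod 53: 1030 ≡ 23; by Fermat, exponent reduces to 181 mod 52 = 25; 23^25 ≡ 23 (mod 53).
Combine by CRT: x ≡ 5 (mod 59), x ≡ 23 (mod 53) ⇒ x ≡ 182 (mod 3127).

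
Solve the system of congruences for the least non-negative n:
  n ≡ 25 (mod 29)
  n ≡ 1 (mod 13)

From n ≡ 25 (mod 29) write n = 25 + 29t. Substituting into n ≡ 1 (mod 13) gives 29t ≡ 2 (mod 13), and since 3⁻¹ ≡ 9 (mod 13), t ≡ 5. Hence n ≡ 25 + 29·5 = 170 (mod 377).

170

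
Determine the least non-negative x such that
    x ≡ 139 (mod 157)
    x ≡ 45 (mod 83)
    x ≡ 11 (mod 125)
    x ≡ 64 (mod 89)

35677761

From x ≡ 139 (mod 157) write x = 139 + 157t. Substituting into x ≡ 45 (mod 83) gives 157t ≡ 72 (mod 83), and since 74⁻¹ ≡ 46 (mod 83), t ≡ 75. Hence x ≡ 139 + 157·75 = 11914 (mod 13031).
From x ≡ 11914 (mod 13031) write x = 11914 + 13031t. Substituting into x ≡ 11 (mod 125) gives 13031t ≡ 97 (mod 125), and since 31⁻¹ ≡ 121 (mod 125), t ≡ 112. Hence x ≡ 11914 + 13031·112 = 1471386 (mod 1628875).
From x ≡ 1471386 (mod 1628875) write x = 1471386 + 1628875t. Substituting into x ≡ 64 (mod 89) gives 1628875t ≡ 26 (mod 89), and since 86⁻¹ ≡ 59 (mod 89), t ≡ 21. Hence x ≡ 1471386 + 1628875·21 = 35677761 (mod 144969875).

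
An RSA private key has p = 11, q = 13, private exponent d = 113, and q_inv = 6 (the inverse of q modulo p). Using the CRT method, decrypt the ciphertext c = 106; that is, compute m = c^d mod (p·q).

d_p = d mod (p−1) = 113 mod 10 = 3; d_q = d mod (q−1) = 5.
m₁ = c^(d_p) mod p: c ≡ 7 (mod 11), and 7^3 mod 11 = 2.
m₂ = c^(d_q) mod q: c ≡ 2 (mod 13), and 2^5 mod 13 = 6.
h = q_inv·(m₁ − m₂) mod p = 6·(2 − 6) mod 11 = 9.
m = m₂ + h·q = 6 + 9·13 = 123.

123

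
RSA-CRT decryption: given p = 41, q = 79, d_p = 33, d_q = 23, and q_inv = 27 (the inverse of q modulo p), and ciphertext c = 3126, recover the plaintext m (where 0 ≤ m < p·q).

959

m₁ = c^(d_p) mod p: c ≡ 10 (mod 41), and 10^33 mod 41 = 16.
m₂ = c^(d_q) mod q: c ≡ 45 (mod 79), and 45^23 mod 79 = 11.
h = q_inv·(m₁ − m₂) mod p = 27·(16 − 11) mod 41 = 12.
m = m₂ + h·q = 11 + 12·79 = 959.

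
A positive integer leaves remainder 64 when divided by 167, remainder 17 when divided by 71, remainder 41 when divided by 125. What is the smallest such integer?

From x ≡ 64 (mod 167) write x = 64 + 167t. Substituting into x ≡ 17 (mod 71) gives 167t ≡ 24 (mod 71), and since 25⁻¹ ≡ 54 (mod 71), t ≡ 18. Hence x ≡ 64 + 167·18 = 3070 (mod 11857).
From x ≡ 3070 (mod 11857) write x = 3070 + 11857t. Substituting into x ≡ 41 (mod 125) gives 11857t ≡ 96 (mod 125), and since 107⁻¹ ≡ 118 (mod 125), t ≡ 78. Hence x ≡ 3070 + 11857·78 = 927916 (mod 1482125).

927916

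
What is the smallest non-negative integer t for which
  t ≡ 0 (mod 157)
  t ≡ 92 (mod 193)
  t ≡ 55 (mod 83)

2117302

The moduli are pairwise coprime; N = 157·193·83 = 2514983.
N/157 = 16019; 16019 ≡ 5 (mod 157); 5·63 ≡ 1, so inverse 63.
N/193 = 13031; 13031 ≡ 100 (mod 193); 100·83 ≡ 1, so inverse 83.
N/83 = 30301; 30301 ≡ 6 (mod 83); 6·14 ≡ 1, so inverse 14.
t ≡ 0·16019·63 + 92·13031·83 + 55·30301·14 = 122836486.
122836486 mod 2514983 = 2117302.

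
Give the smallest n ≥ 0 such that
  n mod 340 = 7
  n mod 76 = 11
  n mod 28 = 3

18707

Combine the congruences pairwise.
gcd(340, 76) = 4 and 4 | (11 − 7), so the pair is consistent; merging gives n ≡ 5787 (mod 6460), where 6460 = lcm(340, 76).
gcd(6460, 28) = 4 and 4 | (3 − 5787), so the pair is consistent; merging gives n ≡ 18707 (mod 45220), where 45220 = lcm(6460, 28).
The solution is unique modulo lcm(340, 76, 28) = 45220.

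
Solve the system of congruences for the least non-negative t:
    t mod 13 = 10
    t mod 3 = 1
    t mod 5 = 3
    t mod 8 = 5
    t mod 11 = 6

6133

From t ≡ 10 (mod 13) write t = 10 + 13s. Substituting into t ≡ 1 (mod 3) gives 13s ≡ 0 (mod 3), and since 1⁻¹ ≡ 1 (mod 3), s ≡ 0. Hence t ≡ 10 + 13·0 = 10 (mod 39).
From t ≡ 10 (mod 39) write t = 10 + 39s. Substituting into t ≡ 3 (mod 5) gives 39s ≡ 3 (mod 5), and since 4⁻¹ ≡ 4 (mod 5), s ≡ 2. Hence t ≡ 10 + 39·2 = 88 (mod 195).
From t ≡ 88 (mod 195) write t = 88 + 195s. Substituting into t ≡ 5 (mod 8) gives 195s ≡ 5 (mod 8), and since 3⁻¹ ≡ 3 (mod 8), s ≡ 7. Hence t ≡ 88 + 195·7 = 1453 (mod 1560).
From t ≡ 1453 (mod 1560) write t = 1453 + 1560s. Substituting into t ≡ 6 (mod 11) gives 1560s ≡ 5 (mod 11), and since 9⁻¹ ≡ 5 (mod 11), s ≡ 3. Hence t ≡ 1453 + 1560·3 = 6133 (mod 17160).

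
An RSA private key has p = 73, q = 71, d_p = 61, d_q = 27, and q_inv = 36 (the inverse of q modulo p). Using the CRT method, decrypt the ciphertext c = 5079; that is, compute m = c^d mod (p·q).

m₁ = c^(d_p) mod p: c ≡ 42 (mod 73), and 42^61 mod 73 = 13.
m₂ = c^(d_q) mod q: c ≡ 38 (mod 71), and 38^27 mod 71 = 10.
h = q_inv·(m₁ − m₂) mod p = 36·(13 − 10) mod 73 = 35.
m = m₂ + h·q = 10 + 35·71 = 2495.

2495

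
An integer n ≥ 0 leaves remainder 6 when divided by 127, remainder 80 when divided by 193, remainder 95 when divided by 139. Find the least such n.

2416054

The moduli are pairwise coprime; M = 127·193·139 = 3407029.
M/127 = 26827; 26827 ≡ 30 (mod 127); 30·72 ≡ 1, so inverse 72.
M/193 = 17653; 17653 ≡ 90 (mod 193); 90·178 ≡ 1, so inverse 178.
M/139 = 24511; 24511 ≡ 47 (mod 139); 47·71 ≡ 1, so inverse 71.
n ≡ 6·26827·72 + 80·17653·178 + 95·24511·71 = 428294679.
428294679 mod 3407029 = 2416054.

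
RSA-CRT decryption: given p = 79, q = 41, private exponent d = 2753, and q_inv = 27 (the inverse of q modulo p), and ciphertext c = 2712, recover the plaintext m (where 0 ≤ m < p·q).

2149

d_p = d mod (p−1) = 2753 mod 78 = 23; d_q = d mod (q−1) = 33.
m₁ = c^(d_p) mod p: c ≡ 26 (mod 79), and 26^23 mod 79 = 16.
m₂ = c^(d_q) mod q: c ≡ 6 (mod 41), and 6^33 mod 41 = 17.
h = q_inv·(m₁ − m₂) mod p = 27·(16 − 17) mod 79 = 52.
m = m₂ + h·q = 17 + 52·41 = 2149.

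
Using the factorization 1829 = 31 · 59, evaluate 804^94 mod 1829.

1318

Mod 31: 804 ≡ 29; by Fermat, exponent reduces to 94 mod 30 = 4; 29^4 ≡ 16 (mod 31).
Mod 59: 804 ≡ 37; by Fermat, exponent reduces to 94 mod 58 = 36; 37^36 ≡ 20 (mod 59).
Combine by CRT: x ≡ 16 (mod 31), x ≡ 20 (mod 59) ⇒ x ≡ 1318 (mod 1829).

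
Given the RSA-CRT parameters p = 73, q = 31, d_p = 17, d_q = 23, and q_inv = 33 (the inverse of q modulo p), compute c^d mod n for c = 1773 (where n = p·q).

1855

m₁ = c^(d_p) mod p: c ≡ 21 (mod 73), and 21^17 mod 73 = 30.
m₂ = c^(d_q) mod q: c ≡ 6 (mod 31), and 6^23 mod 31 = 26.
h = q_inv·(m₁ − m₂) mod p = 33·(30 − 26) mod 73 = 59.
m = m₂ + h·q = 26 + 59·31 = 1855.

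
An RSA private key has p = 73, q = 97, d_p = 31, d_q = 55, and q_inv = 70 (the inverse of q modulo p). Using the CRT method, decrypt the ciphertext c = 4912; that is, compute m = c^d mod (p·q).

1808

m₁ = c^(d_p) mod p: c ≡ 21 (mod 73), and 21^31 mod 73 = 56.
m₂ = c^(d_q) mod q: c ≡ 62 (mod 97), and 62^55 mod 97 = 62.
h = q_inv·(m₁ − m₂) mod p = 70·(56 − 62) mod 73 = 18.
m = m₂ + h·q = 62 + 18·97 = 1808.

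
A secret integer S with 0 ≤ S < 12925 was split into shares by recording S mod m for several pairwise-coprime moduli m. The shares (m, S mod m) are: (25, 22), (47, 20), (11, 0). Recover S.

The moduli are pairwise coprime; N = 25·47·11 = 12925.
N/25 = 517; 517 ≡ 17 (mod 25); 17·3 ≡ 1, so inverse 3.
N/47 = 275; 275 ≡ 40 (mod 47); 40·20 ≡ 1, so inverse 20.
N/11 = 1175; 1175 ≡ 9 (mod 11); 9·5 ≡ 1, so inverse 5.
S ≡ 22·517·3 + 20·275·20 + 0·1175·5 = 144122.
144122 mod 12925 = 1947.

1947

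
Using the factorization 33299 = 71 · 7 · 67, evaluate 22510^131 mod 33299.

5862

Mod 71: 22510 ≡ 3; by Fermat, exponent reduces to 131 mod 70 = 61; 3^61 ≡ 40 (mod 71).
Mod 7: 22510 ≡ 5; by Fermat, exponent reduces to 131 mod 6 = 5; 5^5 ≡ 3 (mod 7).
Mod 67: 22510 ≡ 65; by Fermat, exponent reduces to 131 mod 66 = 65; 65^65 ≡ 33 (mod 67).
Combine by CRT: x ≡ 40 (mod 71), x ≡ 3 (mod 7), x ≡ 33 (mod 67) ⇒ x ≡ 5862 (mod 33299).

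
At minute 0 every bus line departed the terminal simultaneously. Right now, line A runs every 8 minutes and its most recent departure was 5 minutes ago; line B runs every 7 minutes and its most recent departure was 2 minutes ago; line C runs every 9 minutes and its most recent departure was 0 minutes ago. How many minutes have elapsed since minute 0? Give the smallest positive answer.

From t ≡ 5 (mod 8) write t = 5 + 8s. Substituting into t ≡ 2 (mod 7) gives 8s ≡ 4 (mod 7), and since 1⁻¹ ≡ 1 (mod 7), s ≡ 4. Hence t ≡ 5 + 8·4 = 37 (mod 56).
From t ≡ 37 (mod 56) write t = 37 + 56s. Substituting into t ≡ 0 (mod 9) gives 56s ≡ 8 (mod 9), and since 2⁻¹ ≡ 5 (mod 9), s ≡ 4. Hence t ≡ 37 + 56·4 = 261 (mod 504).

261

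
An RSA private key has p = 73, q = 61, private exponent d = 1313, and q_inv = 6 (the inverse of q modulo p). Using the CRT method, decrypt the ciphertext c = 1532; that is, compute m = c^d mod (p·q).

1386

d_p = d mod (p−1) = 1313 mod 72 = 17; d_q = d mod (q−1) = 53.
m₁ = c^(d_p) mod p: c ≡ 72 (mod 73), and 72^17 mod 73 = 72.
m₂ = c^(d_q) mod q: c ≡ 7 (mod 61), and 7^53 mod 61 = 44.
h = q_inv·(m₁ − m₂) mod p = 6·(72 − 44) mod 73 = 22.
m = m₂ + h·q = 44 + 22·61 = 1386.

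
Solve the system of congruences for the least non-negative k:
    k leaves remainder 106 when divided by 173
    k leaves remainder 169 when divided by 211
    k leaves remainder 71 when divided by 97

2959444

Combine the congruences pairwise.
From k ≡ 106 (mod 173) write k = 106 + 173t. Substituting into k ≡ 169 (mod 211) gives 173t ≡ 63 (mod 211), and since 173⁻¹ ≡ 161 (mod 211), t ≡ 15. Hence k ≡ 106 + 173·15 = 2701 (mod 36503).
From k ≡ 2701 (mod 36503) write k = 2701 + 36503t. Substituting into k ≡ 71 (mod 97) gives 36503t ≡ 86 (mod 97), and since 31⁻¹ ≡ 72 (mod 97), t ≡ 81. Hence k ≡ 2701 + 36503·81 = 2959444 (mod 3540791).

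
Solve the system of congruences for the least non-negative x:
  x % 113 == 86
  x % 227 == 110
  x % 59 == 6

From x ≡ 86 (mod 113) write x = 86 + 113t. Substituting into x ≡ 110 (mod 227) gives 113t ≡ 24 (mod 227), and since 113⁻¹ ≡ 225 (mod 227), t ≡ 179. Hence x ≡ 86 + 113·179 = 20313 (mod 25651).
From x ≡ 20313 (mod 25651) write x = 20313 + 25651t. Substituting into x ≡ 6 (mod 59) gives 25651t ≡ 48 (mod 59), and since 45⁻¹ ≡ 21 (mod 59), t ≡ 5. Hence x ≡ 20313 + 25651·5 = 148568 (mod 1513409).

148568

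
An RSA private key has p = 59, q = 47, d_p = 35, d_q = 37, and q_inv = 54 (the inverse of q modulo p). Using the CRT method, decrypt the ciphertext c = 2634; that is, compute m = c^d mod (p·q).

2002

m₁ = c^(d_p) mod p: c ≡ 38 (mod 59), and 38^35 mod 59 = 55.
m₂ = c^(d_q) mod q: c ≡ 2 (mod 47), and 2^37 mod 47 = 28.
h = q_inv·(m₁ − m₂) mod p = 54·(55 − 28) mod 59 = 42.
m = m₂ + h·q = 28 + 42·47 = 2002.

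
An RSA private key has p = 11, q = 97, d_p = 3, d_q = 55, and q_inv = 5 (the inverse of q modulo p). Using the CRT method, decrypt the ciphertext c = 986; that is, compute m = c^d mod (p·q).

178

m₁ = c^(d_p) mod p: c ≡ 7 (mod 11), and 7^3 mod 11 = 2.
m₂ = c^(d_q) mod q: c ≡ 16 (mod 97), and 16^55 mod 97 = 81.
h = q_inv·(m₁ − m₂) mod p = 5·(2 − 81) mod 11 = 1.
m = m₂ + h·q = 81 + 1·97 = 178.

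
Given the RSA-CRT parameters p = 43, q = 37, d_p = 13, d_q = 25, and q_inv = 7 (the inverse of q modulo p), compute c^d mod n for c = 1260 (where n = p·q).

834

m₁ = c^(d_p) mod p: c ≡ 13 (mod 43), and 13^13 mod 43 = 17.
m₂ = c^(d_q) mod q: c ≡ 2 (mod 37), and 2^25 mod 37 = 20.
h = q_inv·(m₁ − m₂) mod p = 7·(17 − 20) mod 43 = 22.
m = m₂ + h·q = 20 + 22·37 = 834.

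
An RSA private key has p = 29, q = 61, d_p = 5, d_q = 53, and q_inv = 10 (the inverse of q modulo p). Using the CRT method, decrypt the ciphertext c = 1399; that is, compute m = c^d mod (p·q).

m₁ = c^(d_p) mod p: c ≡ 7 (mod 29), and 7^5 mod 29 = 16.
m₂ = c^(d_q) mod q: c ≡ 57 (mod 61), and 57^53 mod 61 = 22.
h = q_inv·(m₁ − m₂) mod p = 10·(16 − 22) mod 29 = 27.
m = m₂ + h·q = 22 + 27·61 = 1669.

1669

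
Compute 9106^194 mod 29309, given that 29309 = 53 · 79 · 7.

24396

Mod 53: 9106 ≡ 43; by Fermat, exponent reduces to 194 mod 52 = 38; 43^38 ≡ 16 (mod 53).
Mod 79: 9106 ≡ 21; by Fermat, exponent reduces to 194 mod 78 = 38; 21^38 ≡ 64 (mod 79).
Mod 7: 9106 ≡ 6; by Fermat, exponent reduces to 194 mod 6 = 2; 6^2 ≡ 1 (mod 7).
Combine by CRT: x ≡ 16 (mod 53), x ≡ 64 (mod 79), x ≡ 1 (mod 7) ⇒ x ≡ 24396 (mod 29309).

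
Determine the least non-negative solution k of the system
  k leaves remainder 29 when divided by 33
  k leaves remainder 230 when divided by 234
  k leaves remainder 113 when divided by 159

105530

Combine the congruences pairwise.
gcd(33, 234) = 3 and 3 | (230 − 29), so the pair is consistent; merging gives k ≡ 2570 (mod 2574), where 2574 = lcm(33, 234).
gcd(2574, 159) = 3 and 3 | (113 − 2570), so the pair is consistent; merging gives k ≡ 105530 (mod 136422), where 136422 = lcm(2574, 159).
The solution is unique modulo lcm(33, 234, 159) = 136422.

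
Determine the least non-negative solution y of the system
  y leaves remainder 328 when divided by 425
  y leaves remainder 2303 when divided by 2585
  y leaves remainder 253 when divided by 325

2147853

gcd(425, 2585) = 5 and 5 | (2303 − 328), so the pair is consistent; merging gives y ≡ 170328 (mod 219725), where 219725 = lcm(425, 2585).
gcd(219725, 325) = 25 and 25 | (253 − 170328), so the pair is consistent; merging gives y ≡ 2147853 (mod 2856425), where 2856425 = lcm(219725, 325).
The solution is unique modulo lcm(425, 2585, 325) = 2856425.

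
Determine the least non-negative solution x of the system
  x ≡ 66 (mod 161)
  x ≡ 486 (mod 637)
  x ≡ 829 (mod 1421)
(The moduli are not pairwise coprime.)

243820

gcd(161, 637) = 7 and 7 | (486 − 66), so the pair is consistent; merging gives x ≡ 9404 (mod 14651), where 14651 = lcm(161, 637).
gcd(14651, 1421) = 49 and 49 | (829 − 9404), so the pair is consistent; merging gives x ≡ 243820 (mod 424879), where 424879 = lcm(14651, 1421).
The solution is unique modulo lcm(161, 637, 1421) = 424879.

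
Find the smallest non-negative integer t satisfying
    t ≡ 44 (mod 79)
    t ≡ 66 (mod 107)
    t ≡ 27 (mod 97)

89946

From t ≡ 44 (mod 79) write t = 44 + 79s. Substituting into t ≡ 66 (mod 107) gives 79s ≡ 22 (mod 107), and since 79⁻¹ ≡ 42 (mod 107), s ≡ 68. Hence t ≡ 44 + 79·68 = 5416 (mod 8453).
From t ≡ 5416 (mod 8453) write t = 5416 + 8453s. Substituting into t ≡ 27 (mod 97) gives 8453s ≡ 43 (mod 97), and since 14⁻¹ ≡ 7 (mod 97), s ≡ 10. Hence t ≡ 5416 + 8453·10 = 89946 (mod 819941).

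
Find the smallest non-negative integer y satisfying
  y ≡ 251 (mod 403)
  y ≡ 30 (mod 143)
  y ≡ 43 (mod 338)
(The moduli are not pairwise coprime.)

Combine the congruences pairwise.
gcd(403, 143) = 13 and 13 | (30 − 251), so the pair is consistent; merging gives y ≡ 1460 (mod 4433), where 4433 = lcm(403, 143).
gcd(4433, 338) = 13 and 13 | (43 − 1460), so the pair is consistent; merging gives y ≡ 32491 (mod 115258), where 115258 = lcm(4433, 338).
The solution is unique modulo lcm(403, 143, 338) = 115258.

32491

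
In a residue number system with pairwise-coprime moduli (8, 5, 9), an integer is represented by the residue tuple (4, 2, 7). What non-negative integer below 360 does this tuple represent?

From x ≡ 4 (mod 8) write x = 4 + 8t. Substituting into x ≡ 2 (mod 5) gives 8t ≡ 3 (mod 5), and since 3⁻¹ ≡ 2 (mod 5), t ≡ 1. Hence x ≡ 4 + 8·1 = 12 (mod 40).
From x ≡ 12 (mod 40) write x = 12 + 40t. Substituting into x ≡ 7 (mod 9) gives 40t ≡ 4 (mod 9), and since 4⁻¹ ≡ 7 (mod 9), t ≡ 1. Hence x ≡ 12 + 40·1 = 52 (mod 360).

52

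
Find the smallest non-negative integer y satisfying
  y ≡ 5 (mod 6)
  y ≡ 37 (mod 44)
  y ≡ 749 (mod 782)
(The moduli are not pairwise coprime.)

28901

Combine the congruences pairwise.
gcd(6, 44) = 2 and 2 | (37 − 5), so the pair is consistent; merging gives y ≡ 125 (mod 132), where 132 = lcm(6, 44).
gcd(132, 782) = 2 and 2 | (749 − 125), so the pair is consistent; merging gives y ≡ 28901 (mod 51612), where 51612 = lcm(132, 782).
The solution is unique modulo lcm(6, 44, 782) = 51612.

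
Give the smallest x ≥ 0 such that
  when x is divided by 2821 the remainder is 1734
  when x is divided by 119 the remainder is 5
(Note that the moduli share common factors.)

35586

gcd(2821, 119) = 7 and 7 | (5 − 1734), so the pair is consistent; merging gives x ≡ 35586 (mod 47957), where 47957 = lcm(2821, 119).
The solution is unique modulo lcm(2821, 119) = 47957.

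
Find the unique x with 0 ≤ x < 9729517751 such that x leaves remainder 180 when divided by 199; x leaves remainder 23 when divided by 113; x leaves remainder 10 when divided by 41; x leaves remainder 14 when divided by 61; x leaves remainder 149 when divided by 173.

The moduli are pairwise coprime; N = 199·113·41·61·173 = 9729517751.
N/199 = 48892049; 48892049 ≡ 137 (mod 199); 137·138 ≡ 1, so inverse 138.
N/113 = 86101927; 86101927 ≡ 108 (mod 113); 108·45 ≡ 1, so inverse 45.
N/41 = 237305311; 237305311 ≡ 17 (mod 41); 17·29 ≡ 1, so inverse 29.
N/61 = 159500291; 159500291 ≡ 53 (mod 61); 53·38 ≡ 1, so inverse 38.
N/173 = 56239987; 56239987 ≡ 109 (mod 173); 109·100 ≡ 1, so inverse 100.
x ≡ 180·48892049·138 + 23·86101927·45 + 10·237305311·29 + 14·159500291·38 + 149·56239987·100 = 2295242492907.
2295242492907 mod 9729517751 = 8805821422.

8805821422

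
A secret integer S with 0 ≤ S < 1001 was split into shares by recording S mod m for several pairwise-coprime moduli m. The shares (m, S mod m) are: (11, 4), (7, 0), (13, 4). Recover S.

147

From S ≡ 4 (mod 11) write S = 4 + 11t. Substituting into S ≡ 0 (mod 7) gives 11t ≡ 3 (mod 7), and since 4⁻¹ ≡ 2 (mod 7), t ≡ 6. Hence S ≡ 4 + 11·6 = 70 (mod 77).
From S ≡ 70 (mod 77) write S = 70 + 77t. Substituting into S ≡ 4 (mod 13) gives 77t ≡ 12 (mod 13), and since 12⁻¹ ≡ 12 (mod 13), t ≡ 1. Hence S ≡ 70 + 77·1 = 147 (mod 1001).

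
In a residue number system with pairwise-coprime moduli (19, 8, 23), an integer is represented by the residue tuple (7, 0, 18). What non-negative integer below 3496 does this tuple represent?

The moduli are pairwise coprime; N = 19·8·23 = 3496.
N/19 = 184; 184 ≡ 13 (mod 19); 13·3 ≡ 1, so inverse 3.
N/8 = 437; 437 ≡ 5 (mod 8); 5·5 ≡ 1, so inverse 5.
N/23 = 152; 152 ≡ 14 (mod 23); 14·5 ≡ 1, so inverse 5.
x ≡ 7·184·3 + 0·437·5 + 18·152·5 = 17544.
17544 mod 3496 = 64.

64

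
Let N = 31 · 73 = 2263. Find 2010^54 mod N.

776

Mod 31: 2010 ≡ 26; by Fermat, exponent reduces to 54 mod 30 = 24; 26^24 ≡ 1 (mod 31).
Mod 73: 2010 ≡ 39; 39^54 ≡ 46 (mod 73).
Combine by CRT: x ≡ 1 (mod 31), x ≡ 46 (mod 73) ⇒ x ≡ 776 (mod 2263).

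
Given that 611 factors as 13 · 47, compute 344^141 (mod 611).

226

Mod 13: 344 ≡ 6; by Fermat, exponent reduces to 141 mod 12 = 9; 6^9 ≡ 5 (mod 13).
Mod 47: 344 ≡ 15; by Fermat, exponent reduces to 141 mod 46 = 3; 15^3 ≡ 38 (mod 47).
Combine by CRT: x ≡ 5 (mod 13), x ≡ 38 (mod 47) ⇒ x ≡ 226 (mod 611).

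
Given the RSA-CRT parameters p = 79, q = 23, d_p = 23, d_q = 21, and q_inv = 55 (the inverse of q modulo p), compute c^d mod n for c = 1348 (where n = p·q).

m₁ = c^(d_p) mod p: c ≡ 5 (mod 79), and 5^23 mod 79 = 51.
m₂ = c^(d_q) mod q: c ≡ 14 (mod 23), and 14^21 mod 23 = 5.
h = q_inv·(m₁ − m₂) mod p = 55·(51 − 5) mod 79 = 2.
m = m₂ + h·q = 5 + 2·23 = 51.

51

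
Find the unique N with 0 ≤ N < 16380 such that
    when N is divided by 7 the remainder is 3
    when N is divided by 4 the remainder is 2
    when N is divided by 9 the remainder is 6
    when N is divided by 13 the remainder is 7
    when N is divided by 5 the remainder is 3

From N ≡ 3 (mod 7) write N = 3 + 7t. Substituting into N ≡ 2 (mod 4) gives 7t ≡ 3 (mod 4), and since 3⁻¹ ≡ 3 (mod 4), t ≡ 1. Hence N ≡ 3 + 7·1 = 10 (mod 28).
From N ≡ 10 (mod 28) write N = 10 + 28t. Substituting into N ≡ 6 (mod 9) gives 28t ≡ 5 (mod 9), and since 1⁻¹ ≡ 1 (mod 9), t ≡ 5. Hence N ≡ 10 + 28·5 = 150 (mod 252).
From N ≡ 150 (mod 252) write N = 150 + 252t. Substituting into N ≡ 7 (mod 13) gives 252t ≡ 0 (mod 13), and since 5⁻¹ ≡ 8 (mod 13), t ≡ 0. Hence N ≡ 150 + 252·0 = 150 (mod 3276).
From N ≡ 150 (mod 3276) write N = 150 + 3276t. Substituting into N ≡ 3 (mod 5) gives 3276t ≡ 3 (mod 5), and since 1⁻¹ ≡ 1 (mod 5), t ≡ 3. Hence N ≡ 150 + 3276·3 = 9978 (mod 16380).

9978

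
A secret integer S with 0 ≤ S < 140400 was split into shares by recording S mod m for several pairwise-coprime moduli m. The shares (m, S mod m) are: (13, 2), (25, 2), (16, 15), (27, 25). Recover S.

60127

From S ≡ 2 (mod 13) write S = 2 + 13t. Substituting into S ≡ 2 (mod 25) gives 13t ≡ 0 (mod 25), and since 13⁻¹ ≡ 2 (mod 25), t ≡ 0. Hence S ≡ 2 + 13·0 = 2 (mod 325).
From S ≡ 2 (mod 325) write S = 2 + 325t. Substituting into S ≡ 15 (mod 16) gives 325t ≡ 13 (mod 16), and since 5⁻¹ ≡ 13 (mod 16), t ≡ 9. Hence S ≡ 2 + 325·9 = 2927 (mod 5200).
From S ≡ 2927 (mod 5200) write S = 2927 + 5200t. Substituting into S ≡ 25 (mod 27) gives 5200t ≡ 14 (mod 27), and since 16⁻¹ ≡ 22 (mod 27), t ≡ 11. Hence S ≡ 2927 + 5200·11 = 60127 (mod 140400).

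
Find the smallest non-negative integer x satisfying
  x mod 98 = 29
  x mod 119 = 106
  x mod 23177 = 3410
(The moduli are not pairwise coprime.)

768251

gcd(98, 119) = 7 and 7 | (106 − 29), so the pair is consistent; merging gives x ≡ 225 (mod 1666), where 1666 = lcm(98, 119).
gcd(1666, 23177) = 49 and 49 | (3410 − 225), so the pair is consistent; merging gives x ≡ 768251 (mod 788018), where 788018 = lcm(1666, 23177).
The solution is unique modulo lcm(98, 119, 23177) = 788018.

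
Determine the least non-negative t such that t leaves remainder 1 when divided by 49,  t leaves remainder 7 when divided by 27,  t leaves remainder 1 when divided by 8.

4705

The moduli are pairwise coprime; N = 49·27·8 = 10584.
N/49 = 216; 216 ≡ 20 (mod 49); 20·27 ≡ 1, so inverse 27.
N/27 = 392; 392 ≡ 14 (mod 27); 14·2 ≡ 1, so inverse 2.
N/8 = 1323; 1323 ≡ 3 (mod 8); 3·3 ≡ 1, so inverse 3.
t ≡ 1·216·27 + 7·392·2 + 1·1323·3 = 15289.
15289 mod 10584 = 4705.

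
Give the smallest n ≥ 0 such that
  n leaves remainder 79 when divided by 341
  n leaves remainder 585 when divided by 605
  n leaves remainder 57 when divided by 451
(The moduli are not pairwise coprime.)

gcd(341, 605) = 11 and 11 | (585 − 79), so the pair is consistent; merging gives n ≡ 7240 (mod 18755), where 18755 = lcm(341, 605).
gcd(18755, 451) = 11 and 11 | (57 − 7240), so the pair is consistent; merging gives n ≡ 682420 (mod 768955), where 768955 = lcm(18755, 451).
The solution is unique modulo lcm(341, 605, 451) = 768955.

682420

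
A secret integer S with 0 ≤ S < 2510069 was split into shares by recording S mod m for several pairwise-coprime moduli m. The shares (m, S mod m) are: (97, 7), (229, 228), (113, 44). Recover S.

1866578

The moduli are pairwise coprime; N = 97·229·113 = 2510069.
N/97 = 25877; 25877 ≡ 75 (mod 97); 75·22 ≡ 1, so inverse 22.
N/229 = 10961; 10961 ≡ 198 (mod 229); 198·96 ≡ 1, so inverse 96.
N/113 = 22213; 22213 ≡ 65 (mod 113); 65·40 ≡ 1, so inverse 40.
S ≡ 7·25877·22 + 228·10961·96 + 44·22213·40 = 282994306.
282994306 mod 2510069 = 1866578.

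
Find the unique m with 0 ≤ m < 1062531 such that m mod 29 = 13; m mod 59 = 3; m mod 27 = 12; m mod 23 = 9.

From m ≡ 13 (mod 29) write m = 13 + 29t. Substituting into m ≡ 3 (mod 59) gives 29t ≡ 49 (mod 59), and since 29⁻¹ ≡ 57 (mod 59), t ≡ 20. Hence m ≡ 13 + 29·20 = 593 (mod 1711).
From m ≡ 593 (mod 1711) write m = 593 + 1711t. Substituting into m ≡ 12 (mod 27) gives 1711t ≡ 13 (mod 27), and since 10⁻¹ ≡ 19 (mod 27), t ≡ 4. Hence m ≡ 593 + 1711·4 = 7437 (mod 46197).
From m ≡ 7437 (mod 46197) write m = 7437 + 46197t. Substituting into m ≡ 9 (mod 23) gives 46197t ≡ 1 (mod 23), and since 13⁻¹ ≡ 16 (mod 23), t ≡ 16. Hence m ≡ 7437 + 46197·16 = 746589 (mod 1062531).

746589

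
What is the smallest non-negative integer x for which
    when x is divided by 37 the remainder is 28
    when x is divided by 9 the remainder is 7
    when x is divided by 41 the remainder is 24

1582

From x ≡ 28 (mod 37) write x = 28 + 37t. Substituting into x ≡ 7 (mod 9) gives 37t ≡ 6 (mod 9), and since 1⁻¹ ≡ 1 (mod 9), t ≡ 6. Hence x ≡ 28 + 37·6 = 250 (mod 333).
From x ≡ 250 (mod 333) write x = 250 + 333t. Substituting into x ≡ 24 (mod 41) gives 333t ≡ 20 (mod 41), and since 5⁻¹ ≡ 33 (mod 41), t ≡ 4. Hence x ≡ 250 + 333·4 = 1582 (mod 13653).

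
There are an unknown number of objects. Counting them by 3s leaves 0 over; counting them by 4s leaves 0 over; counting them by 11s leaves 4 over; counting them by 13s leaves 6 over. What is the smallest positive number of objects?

The moduli are pairwise coprime; M = 3·4·11·13 = 1716.
M/3 = 572; 572 ≡ 2 (mod 3); 2·2 ≡ 1, so inverse 2.
M/4 = 429; 429 ≡ 1 (mod 4), inverse 1.
M/11 = 156; 156 ≡ 2 (mod 11); 2·6 ≡ 1, so inverse 6.
M/13 = 132; 132 ≡ 2 (mod 13); 2·7 ≡ 1, so inverse 7.
N ≡ 0·572·2 + 0·429·1 + 4·156·6 + 6·132·7 = 9288.
9288 mod 1716 = 708.

708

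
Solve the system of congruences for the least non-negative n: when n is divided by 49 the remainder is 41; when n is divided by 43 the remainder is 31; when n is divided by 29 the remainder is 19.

From n ≡ 41 (mod 49) write n = 41 + 49t. Substituting into n ≡ 31 (mod 43) gives 49t ≡ 33 (mod 43), and since 6⁻¹ ≡ 36 (mod 43), t ≡ 27. Hence n ≡ 41 + 49·27 = 1364 (mod 2107).
From n ≡ 1364 (mod 2107) write n = 1364 + 2107t. Substituting into n ≡ 19 (mod 29) gives 2107t ≡ 18 (mod 29), and since 19⁻¹ ≡ 26 (mod 29), t ≡ 4. Hence n ≡ 1364 + 2107·4 = 9792 (mod 61103).

9792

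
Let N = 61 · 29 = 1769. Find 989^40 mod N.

74

Mod 61: 989 ≡ 13; 13^40 ≡ 13 (mod 61).
Mod 29: 989 ≡ 3; by Fermat, exponent reduces to 40 mod 28 = 12; 3^12 ≡ 16 (mod 29).
Combine by CRT: x ≡ 13 (mod 61), x ≡ 16 (mod 29) ⇒ x ≡ 74 (mod 1769).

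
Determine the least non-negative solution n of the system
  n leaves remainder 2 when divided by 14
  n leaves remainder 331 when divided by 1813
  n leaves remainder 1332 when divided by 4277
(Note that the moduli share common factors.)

1626592

gcd(14, 1813) = 7 and 7 | (331 − 2), so the pair is consistent; merging gives n ≡ 2144 (mod 3626), where 3626 = lcm(14, 1813).
gcd(3626, 4277) = 7 and 7 | (1332 − 2144), so the pair is consistent; merging gives n ≡ 1626592 (mod 2215486), where 2215486 = lcm(3626, 4277).
The solution is unique modulo lcm(14, 1813, 4277) = 2215486.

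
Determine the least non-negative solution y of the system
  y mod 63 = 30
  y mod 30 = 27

597

Combine the congruences pairwise.
gcd(63, 30) = 3 and 3 | (27 − 30), so the pair is consistent; merging gives y ≡ 597 (mod 630), where 630 = lcm(63, 30).
The solution is unique modulo lcm(63, 30) = 630.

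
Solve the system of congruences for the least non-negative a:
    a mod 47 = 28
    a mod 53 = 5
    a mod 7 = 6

Combine the congruences pairwise.
From a ≡ 28 (mod 47) write a = 28 + 47t. Substituting into a ≡ 5 (mod 53) gives 47t ≡ 30 (mod 53), and since 47⁻¹ ≡ 44 (mod 53), t ≡ 48. Hence a ≡ 28 + 47·48 = 2284 (mod 2491).
From a ≡ 2284 (mod 2491) write a = 2284 + 2491t. Substituting into a ≡ 6 (mod 7) gives 2491t ≡ 4 (mod 7), and since 6⁻¹ ≡ 6 (mod 7), t ≡ 3. Hence a ≡ 2284 + 2491·3 = 9757 (mod 17437).

9757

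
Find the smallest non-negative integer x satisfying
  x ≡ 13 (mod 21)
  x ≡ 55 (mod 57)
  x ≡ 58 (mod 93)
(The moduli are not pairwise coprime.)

2848

gcd(21, 57) = 3 and 3 | (55 − 13), so the pair is consistent; merging gives x ≡ 55 (mod 399), where 399 = lcm(21, 57).
gcd(399, 93) = 3 and 3 | (58 − 55), so the pair is consistent; merging gives x ≡ 2848 (mod 12369), where 12369 = lcm(399, 93).
The solution is unique modulo lcm(21, 57, 93) = 12369.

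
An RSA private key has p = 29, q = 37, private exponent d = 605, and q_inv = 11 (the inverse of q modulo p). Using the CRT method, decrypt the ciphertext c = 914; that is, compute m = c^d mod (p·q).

47

d_p = d mod (p−1) = 605 mod 28 = 17; d_q = d mod (q−1) = 29.
m₁ = c^(d_p) mod p: c ≡ 15 (mod 29), and 15^17 mod 29 = 18.
m₂ = c^(d_q) mod q: c ≡ 26 (mod 37), and 26^29 mod 37 = 10.
h = q_inv·(m₁ − m₂) mod p = 11·(18 − 10) mod 29 = 1.
m = m₂ + h·q = 10 + 1·37 = 47.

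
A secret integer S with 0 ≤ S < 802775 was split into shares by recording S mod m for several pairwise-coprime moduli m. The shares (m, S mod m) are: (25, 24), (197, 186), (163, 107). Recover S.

429449

The moduli are pairwise coprime; N = 25·197·163 = 802775.
N/25 = 32111; 32111 ≡ 11 (mod 25); 11·16 ≡ 1, so inverse 16.
N/197 = 4075; 4075 ≡ 135 (mod 197); 135·54 ≡ 1, so inverse 54.
N/163 = 4925; 4925 ≡ 35 (mod 163); 35·14 ≡ 1, so inverse 14.
S ≡ 24·32111·16 + 186·4075·54 + 107·4925·14 = 60637574.
60637574 mod 802775 = 429449.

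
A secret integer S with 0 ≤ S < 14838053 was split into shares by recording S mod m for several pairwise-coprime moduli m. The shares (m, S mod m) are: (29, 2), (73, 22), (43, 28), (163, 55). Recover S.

10156585

The moduli are pairwise coprime; N = 29·73·43·163 = 14838053.
N/29 = 511657; 511657 ≡ 10 (mod 29); 10·3 ≡ 1, so inverse 3.
N/73 = 203261; 203261 ≡ 29 (mod 73); 29·68 ≡ 1, so inverse 68.
N/43 = 345071; 345071 ≡ 39 (mod 43); 39·32 ≡ 1, so inverse 32.
N/163 = 91031; 91031 ≡ 77 (mod 163); 77·36 ≡ 1, so inverse 36.
S ≡ 2·511657·3 + 22·203261·68 + 28·345071·32 + 55·91031·36 = 796573394.
796573394 mod 14838053 = 10156585.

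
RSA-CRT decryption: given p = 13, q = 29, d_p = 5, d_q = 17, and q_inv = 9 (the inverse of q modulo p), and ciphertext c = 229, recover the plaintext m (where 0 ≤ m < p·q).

346

m₁ = c^(d_p) mod p: c ≡ 8 (mod 13), and 8^5 mod 13 = 8.
m₂ = c^(d_q) mod q: c ≡ 26 (mod 29), and 26^17 mod 29 = 27.
h = q_inv·(m₁ − m₂) mod p = 9·(8 − 27) mod 13 = 11.
m = m₂ + h·q = 27 + 11·29 = 346.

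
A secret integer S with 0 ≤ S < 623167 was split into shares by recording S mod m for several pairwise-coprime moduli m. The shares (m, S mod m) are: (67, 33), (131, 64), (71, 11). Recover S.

The moduli are pairwise coprime; N = 67·131·71 = 623167.
N/67 = 9301; 9301 ≡ 55 (mod 67); 55·39 ≡ 1, so inverse 39.
N/131 = 4757; 4757 ≡ 41 (mod 131); 41·16 ≡ 1, so inverse 16.
N/71 = 8777; 8777 ≡ 44 (mod 71); 44·21 ≡ 1, so inverse 21.
S ≡ 33·9301·39 + 64·4757·16 + 11·8777·21 = 18869042.
18869042 mod 623167 = 174032.

174032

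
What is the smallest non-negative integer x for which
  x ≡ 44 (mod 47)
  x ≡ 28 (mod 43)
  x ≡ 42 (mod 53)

38255

The moduli are pairwise coprime; N = 47·43·53 = 107113.
N/47 = 2279; 2279 ≡ 23 (mod 47); 23·45 ≡ 1, so inverse 45.
N/43 = 2491; 2491 ≡ 40 (mod 43); 40·14 ≡ 1, so inverse 14.
N/53 = 2021; 2021 ≡ 7 (mod 53); 7·38 ≡ 1, so inverse 38.
x ≡ 44·2279·45 + 28·2491·14 + 42·2021·38 = 8714408.
8714408 mod 107113 = 38255.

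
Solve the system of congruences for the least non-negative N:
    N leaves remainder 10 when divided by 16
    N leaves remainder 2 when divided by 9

74

From N ≡ 10 (mod 16) write N = 10 + 16t. Substituting into N ≡ 2 (mod 9) gives 16t ≡ 1 (mod 9), and since 7⁻¹ ≡ 4 (mod 9), t ≡ 4. Hence N ≡ 10 + 16·4 = 74 (mod 144).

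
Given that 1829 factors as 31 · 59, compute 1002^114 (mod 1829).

Mod 31: 1002 ≡ 10; by Fermat, exponent reduces to 114 mod 30 = 24; 10^24 ≡ 16 (mod 31).
Mod 59: 1002 ≡ 58; by Fermat, exponent reduces to 114 mod 58 = 56; 58^56 ≡ 1 (mod 59).
Combine by CRT: x ≡ 16 (mod 31), x ≡ 1 (mod 59) ⇒ x ≡ 1535 (mod 1829).

1535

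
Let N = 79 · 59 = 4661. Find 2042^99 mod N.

654

Mod 79: 2042 ≡ 67; by Fermat, exponent reduces to 99 mod 78 = 21; 67^21 ≡ 22 (mod 79).
Mod 59: 2042 ≡ 36; by Fermat, exponent reduces to 99 mod 58 = 41; 36^41 ≡ 5 (mod 59).
Combine by CRT: x ≡ 22 (mod 79), x ≡ 5 (mod 59) ⇒ x ≡ 654 (mod 4661).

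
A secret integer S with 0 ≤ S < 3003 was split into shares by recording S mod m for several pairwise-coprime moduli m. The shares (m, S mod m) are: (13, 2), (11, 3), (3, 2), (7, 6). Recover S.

The moduli are pairwise coprime; N = 13·11·3·7 = 3003.
N/13 = 231; 231 ≡ 10 (mod 13); 10·4 ≡ 1, so inverse 4.
N/11 = 273; 273 ≡ 9 (mod 11); 9·5 ≡ 1, so inverse 5.
N/3 = 1001; 1001 ≡ 2 (mod 3); 2·2 ≡ 1, so inverse 2.
N/7 = 429; 429 ≡ 2 (mod 7); 2·4 ≡ 1, so inverse 4.
S ≡ 2·231·4 + 3·273·5 + 2·1001·2 + 6·429·4 = 20243.
20243 mod 3003 = 2225.

2225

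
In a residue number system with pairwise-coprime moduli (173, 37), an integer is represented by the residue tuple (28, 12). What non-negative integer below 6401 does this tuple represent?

Combine the congruences pairwise.
From x ≡ 28 (mod 173) write x = 28 + 173t. Substituting into x ≡ 12 (mod 37) gives 173t ≡ 21 (mod 37), and since 25⁻¹ ≡ 3 (mod 37), t ≡ 26. Hence x ≡ 28 + 173·26 = 4526 (mod 6401).

4526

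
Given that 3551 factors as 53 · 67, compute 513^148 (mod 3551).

Mod 53: 513 ≡ 36; by Fermat, exponent reduces to 148 mod 52 = 44; 36^44 ≡ 13 (mod 53).
Mod 67: 513 ≡ 44; by Fermat, exponent reduces to 148 mod 66 = 16; 44^16 ≡ 54 (mod 67).
Combine by CRT: x ≡ 13 (mod 53), x ≡ 54 (mod 67) ⇒ x ≡ 1126 (mod 3551).

1126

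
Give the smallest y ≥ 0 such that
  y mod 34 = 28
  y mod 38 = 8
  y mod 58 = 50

16348

gcd(34, 38) = 2 and 2 | (8 − 28), so the pair is consistent; merging gives y ≡ 198 (mod 646), where 646 = lcm(34, 38).
gcd(646, 58) = 2 and 2 | (50 − 198), so the pair is consistent; merging gives y ≡ 16348 (mod 18734), where 18734 = lcm(646, 58).
The solution is unique modulo lcm(34, 38, 58) = 18734.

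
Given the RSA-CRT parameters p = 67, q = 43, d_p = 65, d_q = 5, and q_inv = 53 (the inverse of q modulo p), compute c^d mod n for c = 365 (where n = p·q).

m₁ = c^(d_p) mod p: c ≡ 30 (mod 67), and 30^65 mod 67 = 38.
m₂ = c^(d_q) mod q: c ≡ 21 (mod 43), and 21^5 mod 43 = 4.
h = q_inv·(m₁ − m₂) mod p = 53·(38 − 4) mod 67 = 60.
m = m₂ + h·q = 4 + 60·43 = 2584.

2584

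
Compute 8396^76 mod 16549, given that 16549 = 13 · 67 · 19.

7426

Mod 13: 8396 ≡ 11; by Fermat, exponent reduces to 76 mod 12 = 4; 11^4 ≡ 3 (mod 13).
Mod 67: 8396 ≡ 21; by Fermat, exponent reduces to 76 mod 66 = 10; 21^10 ≡ 56 (mod 67).
Mod 19: 8396 ≡ 17; by Fermat, exponent reduces to 76 mod 18 = 4; 17^4 ≡ 16 (mod 19).
Combine by CRT: x ≡ 3 (mod 13), x ≡ 56 (mod 67), x ≡ 16 (mod 19) ⇒ x ≡ 7426 (mod 16549).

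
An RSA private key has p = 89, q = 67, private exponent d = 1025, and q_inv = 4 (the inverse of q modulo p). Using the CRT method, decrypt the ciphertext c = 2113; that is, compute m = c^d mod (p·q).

3909

d_p = d mod (p−1) = 1025 mod 88 = 57; d_q = d mod (q−1) = 35.
m₁ = c^(d_p) mod p: c ≡ 66 (mod 89), and 66^57 mod 89 = 82.
m₂ = c^(d_q) mod q: c ≡ 36 (mod 67), and 36^35 mod 67 = 23.
h = q_inv·(m₁ − m₂) mod p = 4·(82 − 23) mod 89 = 58.
m = m₂ + h·q = 23 + 58·67 = 3909.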